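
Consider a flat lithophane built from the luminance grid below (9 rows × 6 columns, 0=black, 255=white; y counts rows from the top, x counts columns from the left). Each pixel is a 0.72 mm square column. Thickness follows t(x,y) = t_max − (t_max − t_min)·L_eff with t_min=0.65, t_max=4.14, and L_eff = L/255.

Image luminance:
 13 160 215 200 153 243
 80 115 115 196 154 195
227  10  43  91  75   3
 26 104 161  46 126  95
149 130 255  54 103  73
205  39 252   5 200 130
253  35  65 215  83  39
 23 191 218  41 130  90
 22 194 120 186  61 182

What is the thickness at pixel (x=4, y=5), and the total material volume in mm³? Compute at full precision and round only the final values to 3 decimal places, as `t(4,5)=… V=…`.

t(4,5)=1.403 V=69.145

span = t_max - t_min = 4.14 - 0.65 = 3.490
L(4,5) = 200, L_eff = 200/255 = 0.784314
t(4,5) = 4.14 - 3.490·0.784314 = 1.403
Σt over all 9·6 pixels = 3401219/25500 ≈ 133.3811373
V = pitch²·Σt = 0.72²·3401219/25500 = 69.145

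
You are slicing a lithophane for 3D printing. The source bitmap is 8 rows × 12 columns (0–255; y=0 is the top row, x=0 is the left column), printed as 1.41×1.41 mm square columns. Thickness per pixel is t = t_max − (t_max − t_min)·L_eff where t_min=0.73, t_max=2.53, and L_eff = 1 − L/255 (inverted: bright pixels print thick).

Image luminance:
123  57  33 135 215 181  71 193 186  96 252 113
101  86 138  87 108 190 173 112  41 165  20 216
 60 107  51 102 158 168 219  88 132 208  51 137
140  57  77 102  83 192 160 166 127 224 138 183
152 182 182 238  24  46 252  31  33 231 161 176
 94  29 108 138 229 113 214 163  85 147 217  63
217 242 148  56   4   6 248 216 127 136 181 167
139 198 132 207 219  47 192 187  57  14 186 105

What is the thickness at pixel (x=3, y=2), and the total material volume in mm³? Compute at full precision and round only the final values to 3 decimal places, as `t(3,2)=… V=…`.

t(3,2)=1.450 V=321.216

span = t_max - t_min = 2.53 - 0.73 = 1.800
L(3,2) = 102, L_eff = 1 - 102/255 = 0.600000 (inverted)
t(3,2) = 2.53 - 1.800·0.600000 = 1.450
Σt over all 8·12 pixels = 68667/425 ≈ 161.5694118
V = pitch²·Σt = 1.41²·68667/425 = 321.216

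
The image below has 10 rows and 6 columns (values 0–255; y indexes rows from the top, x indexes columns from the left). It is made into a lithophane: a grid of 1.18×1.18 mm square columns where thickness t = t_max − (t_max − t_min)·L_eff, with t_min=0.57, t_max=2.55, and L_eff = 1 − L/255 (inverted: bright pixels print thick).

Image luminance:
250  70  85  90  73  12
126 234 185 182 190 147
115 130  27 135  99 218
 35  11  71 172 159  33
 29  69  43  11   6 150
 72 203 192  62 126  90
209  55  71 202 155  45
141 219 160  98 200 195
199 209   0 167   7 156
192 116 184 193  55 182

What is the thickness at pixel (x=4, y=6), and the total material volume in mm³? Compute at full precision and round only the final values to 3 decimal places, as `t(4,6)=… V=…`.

span = t_max - t_min = 2.55 - 0.57 = 1.980
L(4,6) = 155, L_eff = 1 - 155/255 = 0.392157 (inverted)
t(4,6) = 2.55 - 1.980·0.392157 = 1.774
Σt over all 10·6 pixels = 193323/2125 ≈ 90.9755294
V = pitch²·Σt = 1.18²·193323/2125 = 126.674

t(4,6)=1.774 V=126.674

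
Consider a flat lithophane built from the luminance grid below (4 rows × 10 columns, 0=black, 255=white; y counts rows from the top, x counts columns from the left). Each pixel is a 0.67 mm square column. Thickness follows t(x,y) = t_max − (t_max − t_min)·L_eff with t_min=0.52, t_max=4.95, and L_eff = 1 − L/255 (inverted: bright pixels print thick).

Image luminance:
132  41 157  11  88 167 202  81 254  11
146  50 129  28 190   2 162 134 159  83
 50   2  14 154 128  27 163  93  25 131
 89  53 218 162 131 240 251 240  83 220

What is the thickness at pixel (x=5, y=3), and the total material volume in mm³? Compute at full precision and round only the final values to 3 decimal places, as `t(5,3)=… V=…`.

t(5,3)=4.689 V=45.998

span = t_max - t_min = 4.95 - 0.52 = 4.430
L(5,3) = 240, L_eff = 1 - 240/255 = 0.058824 (inverted)
t(5,3) = 4.95 - 4.430·0.058824 = 4.689
Σt over all 4·10 pixels = 870981/8500 ≈ 102.4683529
V = pitch²·Σt = 0.67²·870981/8500 = 45.998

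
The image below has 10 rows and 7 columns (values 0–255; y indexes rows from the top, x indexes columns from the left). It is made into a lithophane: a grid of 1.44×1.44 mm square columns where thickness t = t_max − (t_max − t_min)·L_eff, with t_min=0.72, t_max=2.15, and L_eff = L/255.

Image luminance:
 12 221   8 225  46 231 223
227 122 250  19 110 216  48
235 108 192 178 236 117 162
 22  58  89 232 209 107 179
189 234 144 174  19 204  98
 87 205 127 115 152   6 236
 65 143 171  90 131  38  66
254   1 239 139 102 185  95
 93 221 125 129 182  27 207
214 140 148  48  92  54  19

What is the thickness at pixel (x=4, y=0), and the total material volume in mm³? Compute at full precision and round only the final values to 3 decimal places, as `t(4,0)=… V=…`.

span = t_max - t_min = 2.15 - 0.72 = 1.430
L(4,0) = 46, L_eff = 46/255 = 0.180392
t(4,0) = 2.15 - 1.430·0.180392 = 1.892
Σt over all 10·7 pixels = 124034/1275 ≈ 97.2815686
V = pitch²·Σt = 1.44²·124034/1275 = 201.723

t(4,0)=1.892 V=201.723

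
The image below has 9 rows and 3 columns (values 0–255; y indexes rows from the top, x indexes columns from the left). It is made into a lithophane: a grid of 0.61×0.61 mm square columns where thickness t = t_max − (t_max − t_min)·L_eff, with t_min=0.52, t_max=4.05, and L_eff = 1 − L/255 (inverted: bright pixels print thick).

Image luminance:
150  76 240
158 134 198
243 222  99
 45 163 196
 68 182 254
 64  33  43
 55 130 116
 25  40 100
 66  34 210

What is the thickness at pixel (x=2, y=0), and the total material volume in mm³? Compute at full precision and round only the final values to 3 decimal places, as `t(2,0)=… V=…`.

t(2,0)=3.842 V=22.449

span = t_max - t_min = 4.05 - 0.52 = 3.530
L(2,0) = 240, L_eff = 1 - 240/255 = 0.058824 (inverted)
t(2,0) = 4.05 - 3.530·0.058824 = 3.842
Σt over all 9·3 pixels = 384613/6375 ≈ 60.3314510
V = pitch²·Σt = 0.61²·384613/6375 = 22.449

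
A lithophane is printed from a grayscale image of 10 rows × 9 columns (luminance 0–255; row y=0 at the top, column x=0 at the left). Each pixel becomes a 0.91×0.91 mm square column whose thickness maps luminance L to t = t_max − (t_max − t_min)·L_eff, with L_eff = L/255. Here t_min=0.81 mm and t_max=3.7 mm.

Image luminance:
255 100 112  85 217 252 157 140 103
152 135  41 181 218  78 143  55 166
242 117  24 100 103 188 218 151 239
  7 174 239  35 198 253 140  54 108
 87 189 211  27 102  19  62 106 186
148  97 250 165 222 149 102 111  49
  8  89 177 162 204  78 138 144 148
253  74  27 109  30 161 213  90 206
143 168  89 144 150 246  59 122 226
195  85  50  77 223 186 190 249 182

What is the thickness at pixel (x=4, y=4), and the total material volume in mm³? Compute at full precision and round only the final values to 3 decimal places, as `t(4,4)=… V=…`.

span = t_max - t_min = 3.7 - 0.81 = 2.890
L(4,4) = 102, L_eff = 102/255 = 0.400000
t(4,4) = 3.7 - 2.890·0.400000 = 2.544
Σt over all 10·9 pixels = 286031/1500 ≈ 190.6873333
V = pitch²·Σt = 0.91²·286031/1500 = 157.908

t(4,4)=2.544 V=157.908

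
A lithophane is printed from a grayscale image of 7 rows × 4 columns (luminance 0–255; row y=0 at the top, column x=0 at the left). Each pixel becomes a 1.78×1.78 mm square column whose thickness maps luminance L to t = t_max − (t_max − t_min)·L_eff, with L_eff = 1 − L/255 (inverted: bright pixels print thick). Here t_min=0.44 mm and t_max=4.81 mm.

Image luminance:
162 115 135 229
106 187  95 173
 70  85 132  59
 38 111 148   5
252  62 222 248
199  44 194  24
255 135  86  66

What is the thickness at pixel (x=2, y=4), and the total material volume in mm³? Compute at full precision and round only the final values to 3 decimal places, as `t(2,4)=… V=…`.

t(2,4)=4.244 V=236.515

span = t_max - t_min = 4.81 - 0.44 = 4.370
L(2,4) = 222, L_eff = 1 - 222/255 = 0.129412 (inverted)
t(2,4) = 4.81 - 4.370·0.129412 = 4.244
Σt over all 7·4 pixels = 1903529/25500 ≈ 74.6481961
V = pitch²·Σt = 1.78²·1903529/25500 = 236.515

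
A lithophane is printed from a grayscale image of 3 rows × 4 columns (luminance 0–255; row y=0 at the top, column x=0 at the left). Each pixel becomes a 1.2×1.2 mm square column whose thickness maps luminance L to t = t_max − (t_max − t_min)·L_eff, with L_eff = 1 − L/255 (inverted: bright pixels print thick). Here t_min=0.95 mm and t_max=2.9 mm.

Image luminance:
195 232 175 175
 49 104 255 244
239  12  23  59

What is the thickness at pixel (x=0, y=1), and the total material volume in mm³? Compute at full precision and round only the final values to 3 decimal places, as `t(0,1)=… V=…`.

t(0,1)=1.325 V=35.819

span = t_max - t_min = 2.9 - 0.95 = 1.950
L(0,1) = 49, L_eff = 1 - 49/255 = 0.807843 (inverted)
t(0,1) = 2.9 - 1.950·0.807843 = 1.325
Σt over all 3·4 pixels = 21143/850 ≈ 24.8741176
V = pitch²·Σt = 1.2²·21143/850 = 35.819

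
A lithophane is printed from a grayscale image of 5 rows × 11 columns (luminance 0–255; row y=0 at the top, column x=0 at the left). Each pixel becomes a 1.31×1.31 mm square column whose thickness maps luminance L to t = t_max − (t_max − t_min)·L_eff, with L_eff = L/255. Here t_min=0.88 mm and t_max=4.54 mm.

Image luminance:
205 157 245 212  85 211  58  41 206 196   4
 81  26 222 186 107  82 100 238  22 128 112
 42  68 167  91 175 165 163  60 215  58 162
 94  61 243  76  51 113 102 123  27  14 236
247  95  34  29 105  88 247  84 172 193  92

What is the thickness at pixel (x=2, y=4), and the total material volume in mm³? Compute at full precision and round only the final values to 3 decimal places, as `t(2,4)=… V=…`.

t(2,4)=4.052 V=260.625

span = t_max - t_min = 4.54 - 0.88 = 3.660
L(2,4) = 34, L_eff = 34/255 = 0.133333
t(2,4) = 4.54 - 3.660·0.133333 = 4.052
Σt over all 5·11 pixels = 645449/4250 ≈ 151.8703529
V = pitch²·Σt = 1.31²·645449/4250 = 260.625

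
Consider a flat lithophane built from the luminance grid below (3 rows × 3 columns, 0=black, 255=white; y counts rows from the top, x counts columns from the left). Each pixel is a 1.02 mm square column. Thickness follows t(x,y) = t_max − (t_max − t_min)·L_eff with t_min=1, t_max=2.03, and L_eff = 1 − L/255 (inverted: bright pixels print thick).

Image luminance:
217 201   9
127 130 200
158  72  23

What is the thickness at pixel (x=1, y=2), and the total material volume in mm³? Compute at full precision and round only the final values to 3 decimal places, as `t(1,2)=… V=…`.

t(1,2)=1.291 V=14.142

span = t_max - t_min = 2.03 - 1 = 1.030
L(1,2) = 72, L_eff = 1 - 72/255 = 0.717647 (inverted)
t(1,2) = 2.03 - 1.030·0.717647 = 1.291
Σt over all 3·3 pixels = 115537/8500 ≈ 13.5925882
V = pitch²·Σt = 1.02²·115537/8500 = 14.142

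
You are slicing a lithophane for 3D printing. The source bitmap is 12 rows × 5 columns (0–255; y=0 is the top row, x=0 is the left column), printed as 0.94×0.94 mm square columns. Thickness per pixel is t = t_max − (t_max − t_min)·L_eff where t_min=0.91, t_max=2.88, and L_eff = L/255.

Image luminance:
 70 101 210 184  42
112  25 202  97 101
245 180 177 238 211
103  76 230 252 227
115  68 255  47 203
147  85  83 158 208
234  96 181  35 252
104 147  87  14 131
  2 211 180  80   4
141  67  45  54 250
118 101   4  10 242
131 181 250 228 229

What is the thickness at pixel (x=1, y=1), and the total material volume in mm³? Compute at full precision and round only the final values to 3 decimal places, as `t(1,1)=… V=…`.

span = t_max - t_min = 2.88 - 0.91 = 1.970
L(1,1) = 25, L_eff = 25/255 = 0.098039
t(1,1) = 2.88 - 1.970·0.098039 = 2.687
Σt over all 12·5 pixels = 2778983/25500 ≈ 108.9797255
V = pitch²·Σt = 0.94²·2778983/25500 = 96.294

t(1,1)=2.687 V=96.294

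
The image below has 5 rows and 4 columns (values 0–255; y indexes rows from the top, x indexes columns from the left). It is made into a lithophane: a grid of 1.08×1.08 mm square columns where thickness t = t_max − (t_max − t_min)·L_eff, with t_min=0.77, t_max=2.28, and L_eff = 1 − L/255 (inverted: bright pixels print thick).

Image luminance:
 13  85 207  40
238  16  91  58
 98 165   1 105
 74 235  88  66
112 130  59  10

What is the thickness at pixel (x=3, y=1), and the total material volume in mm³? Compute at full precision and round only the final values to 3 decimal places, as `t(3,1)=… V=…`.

t(3,1)=1.113 V=31.024

span = t_max - t_min = 2.28 - 0.77 = 1.510
L(3,1) = 58, L_eff = 1 - 58/255 = 0.772549 (inverted)
t(3,1) = 2.28 - 1.510·0.772549 = 1.113
Σt over all 5·4 pixels = 678241/25500 ≈ 26.5976863
V = pitch²·Σt = 1.08²·678241/25500 = 31.024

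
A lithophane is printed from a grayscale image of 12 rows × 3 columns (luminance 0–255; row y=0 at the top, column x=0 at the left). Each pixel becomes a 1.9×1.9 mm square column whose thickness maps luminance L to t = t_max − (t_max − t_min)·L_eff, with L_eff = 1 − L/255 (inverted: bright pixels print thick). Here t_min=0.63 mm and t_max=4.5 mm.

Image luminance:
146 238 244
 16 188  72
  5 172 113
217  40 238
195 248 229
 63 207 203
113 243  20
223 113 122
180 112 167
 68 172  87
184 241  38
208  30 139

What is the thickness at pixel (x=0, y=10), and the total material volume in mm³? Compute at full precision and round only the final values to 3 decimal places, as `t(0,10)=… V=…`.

t(0,10)=3.422 V=371.917

span = t_max - t_min = 4.5 - 0.63 = 3.870
L(0,10) = 184, L_eff = 1 - 184/255 = 0.278431 (inverted)
t(0,10) = 4.5 - 3.870·0.278431 = 3.422
Σt over all 12·3 pixels = 437853/4250 ≈ 103.0242353
V = pitch²·Σt = 1.9²·437853/4250 = 371.917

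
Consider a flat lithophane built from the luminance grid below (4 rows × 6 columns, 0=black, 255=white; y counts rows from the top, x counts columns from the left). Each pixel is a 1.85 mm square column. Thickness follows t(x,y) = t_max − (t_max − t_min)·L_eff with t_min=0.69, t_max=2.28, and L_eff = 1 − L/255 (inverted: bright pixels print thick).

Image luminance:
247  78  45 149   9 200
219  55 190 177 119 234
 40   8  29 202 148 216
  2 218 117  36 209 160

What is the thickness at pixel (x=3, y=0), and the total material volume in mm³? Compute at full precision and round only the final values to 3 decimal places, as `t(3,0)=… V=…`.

t(3,0)=1.619 V=122.981

span = t_max - t_min = 2.28 - 0.69 = 1.590
L(3,0) = 149, L_eff = 1 - 149/255 = 0.415686 (inverted)
t(3,0) = 2.28 - 1.590·0.415686 = 1.619
Σt over all 4·6 pixels = 305431/8500 ≈ 35.9330588
V = pitch²·Σt = 1.85²·305431/8500 = 122.981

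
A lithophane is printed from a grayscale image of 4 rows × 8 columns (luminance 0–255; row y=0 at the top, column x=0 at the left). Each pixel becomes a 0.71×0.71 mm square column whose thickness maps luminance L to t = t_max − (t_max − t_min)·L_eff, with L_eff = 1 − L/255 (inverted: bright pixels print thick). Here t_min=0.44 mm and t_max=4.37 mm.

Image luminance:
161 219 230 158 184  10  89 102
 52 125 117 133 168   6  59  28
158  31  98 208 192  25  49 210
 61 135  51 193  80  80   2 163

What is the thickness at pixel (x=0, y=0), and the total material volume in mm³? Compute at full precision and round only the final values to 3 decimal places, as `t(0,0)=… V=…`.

t(0,0)=2.921 V=34.888

span = t_max - t_min = 4.37 - 0.44 = 3.930
L(0,0) = 161, L_eff = 1 - 161/255 = 0.368627 (inverted)
t(0,0) = 4.37 - 3.930·0.368627 = 2.921
Σt over all 4·8 pixels = 588267/8500 ≈ 69.2078824
V = pitch²·Σt = 0.71²·588267/8500 = 34.888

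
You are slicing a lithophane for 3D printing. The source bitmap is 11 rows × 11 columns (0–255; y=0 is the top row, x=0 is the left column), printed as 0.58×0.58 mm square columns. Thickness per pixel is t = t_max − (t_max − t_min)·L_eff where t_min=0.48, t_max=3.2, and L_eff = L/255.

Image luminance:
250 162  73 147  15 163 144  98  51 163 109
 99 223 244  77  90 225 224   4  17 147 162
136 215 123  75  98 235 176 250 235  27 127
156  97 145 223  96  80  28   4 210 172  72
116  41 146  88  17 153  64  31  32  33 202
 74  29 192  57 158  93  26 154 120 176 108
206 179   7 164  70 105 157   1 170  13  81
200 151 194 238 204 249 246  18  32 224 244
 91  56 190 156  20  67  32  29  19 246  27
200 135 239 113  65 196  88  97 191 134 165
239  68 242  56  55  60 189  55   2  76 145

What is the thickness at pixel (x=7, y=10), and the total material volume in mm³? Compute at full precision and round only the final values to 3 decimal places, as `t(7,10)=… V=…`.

t(7,10)=2.613 V=76.886

span = t_max - t_min = 3.2 - 0.48 = 2.720
L(7,10) = 55, L_eff = 55/255 = 0.215686
t(7,10) = 3.2 - 2.720·0.215686 = 2.613
Σt over all 11·11 pixels = 85708/375 ≈ 228.5546667
V = pitch²·Σt = 0.58²·85708/375 = 76.886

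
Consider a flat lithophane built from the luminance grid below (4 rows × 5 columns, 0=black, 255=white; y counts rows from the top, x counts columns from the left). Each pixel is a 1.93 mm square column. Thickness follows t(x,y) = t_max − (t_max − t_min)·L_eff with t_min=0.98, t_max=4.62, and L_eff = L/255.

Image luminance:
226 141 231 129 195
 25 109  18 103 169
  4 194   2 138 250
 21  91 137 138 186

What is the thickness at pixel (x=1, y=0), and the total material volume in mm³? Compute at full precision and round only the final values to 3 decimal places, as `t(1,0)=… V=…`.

span = t_max - t_min = 4.62 - 0.98 = 3.640
L(1,0) = 141, L_eff = 141/255 = 0.552941
t(1,0) = 4.62 - 3.640·0.552941 = 2.607
Σt over all 4·5 pixels = 360913/6375 ≈ 56.6138039
V = pitch²·Σt = 1.93²·360913/6375 = 210.881

t(1,0)=2.607 V=210.881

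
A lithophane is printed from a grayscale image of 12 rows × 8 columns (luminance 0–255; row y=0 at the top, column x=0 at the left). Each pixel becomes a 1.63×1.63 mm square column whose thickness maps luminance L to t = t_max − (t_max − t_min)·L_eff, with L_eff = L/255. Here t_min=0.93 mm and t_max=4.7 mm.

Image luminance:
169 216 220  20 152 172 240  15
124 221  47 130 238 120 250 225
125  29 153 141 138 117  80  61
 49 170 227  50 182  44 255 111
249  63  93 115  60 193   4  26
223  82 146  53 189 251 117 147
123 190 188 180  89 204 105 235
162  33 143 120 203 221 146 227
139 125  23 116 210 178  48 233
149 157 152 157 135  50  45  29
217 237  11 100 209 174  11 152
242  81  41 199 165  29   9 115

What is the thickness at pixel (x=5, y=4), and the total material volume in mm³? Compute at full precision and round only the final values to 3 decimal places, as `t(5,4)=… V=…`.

span = t_max - t_min = 4.7 - 0.93 = 3.770
L(5,4) = 193, L_eff = 193/255 = 0.756863
t(5,4) = 4.7 - 3.770·0.756863 = 1.847
Σt over all 12·8 pixels = 6601207/25500 ≈ 258.8708627
V = pitch²·Σt = 1.63²·6601207/25500 = 687.794

t(5,4)=1.847 V=687.794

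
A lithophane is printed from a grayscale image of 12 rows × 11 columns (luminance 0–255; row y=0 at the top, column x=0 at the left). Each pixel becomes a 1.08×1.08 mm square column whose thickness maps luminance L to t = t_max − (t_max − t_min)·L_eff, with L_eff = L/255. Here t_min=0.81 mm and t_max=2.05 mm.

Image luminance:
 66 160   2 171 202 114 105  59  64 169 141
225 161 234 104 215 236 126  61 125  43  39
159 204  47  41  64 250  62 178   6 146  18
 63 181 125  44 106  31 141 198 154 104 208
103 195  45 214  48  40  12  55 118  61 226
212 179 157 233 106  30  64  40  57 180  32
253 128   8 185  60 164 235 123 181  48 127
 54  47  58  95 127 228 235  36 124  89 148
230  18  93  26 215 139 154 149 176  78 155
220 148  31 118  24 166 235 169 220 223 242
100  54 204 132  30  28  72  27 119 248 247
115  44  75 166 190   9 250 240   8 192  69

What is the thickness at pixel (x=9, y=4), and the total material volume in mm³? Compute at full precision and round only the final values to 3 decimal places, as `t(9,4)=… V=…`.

span = t_max - t_min = 2.05 - 0.81 = 1.240
L(9,4) = 61, L_eff = 61/255 = 0.239216
t(9,4) = 2.05 - 1.240·0.239216 = 1.753
Σt over all 12·11 pixels = 243583/1275 ≈ 191.0454902
V = pitch²·Σt = 1.08²·243583/1275 = 222.835

t(9,4)=1.753 V=222.835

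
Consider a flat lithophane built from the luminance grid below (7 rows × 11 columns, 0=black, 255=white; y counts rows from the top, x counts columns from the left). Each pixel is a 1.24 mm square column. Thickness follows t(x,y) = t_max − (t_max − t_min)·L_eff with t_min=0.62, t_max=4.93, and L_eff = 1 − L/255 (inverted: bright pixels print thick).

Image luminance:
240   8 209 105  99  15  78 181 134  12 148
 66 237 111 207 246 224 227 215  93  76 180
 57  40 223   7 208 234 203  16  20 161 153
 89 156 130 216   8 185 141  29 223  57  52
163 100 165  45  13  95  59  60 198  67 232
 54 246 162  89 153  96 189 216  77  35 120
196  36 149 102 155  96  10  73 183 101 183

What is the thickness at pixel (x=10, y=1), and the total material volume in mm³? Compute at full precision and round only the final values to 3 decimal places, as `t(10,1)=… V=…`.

span = t_max - t_min = 4.93 - 0.62 = 4.310
L(10,1) = 180, L_eff = 1 - 180/255 = 0.294118 (inverted)
t(10,1) = 4.93 - 4.310·0.294118 = 3.662
Σt over all 7·11 pixels = 5370917/25500 ≈ 210.6241961
V = pitch²·Σt = 1.24²·5370917/25500 = 323.856

t(10,1)=3.662 V=323.856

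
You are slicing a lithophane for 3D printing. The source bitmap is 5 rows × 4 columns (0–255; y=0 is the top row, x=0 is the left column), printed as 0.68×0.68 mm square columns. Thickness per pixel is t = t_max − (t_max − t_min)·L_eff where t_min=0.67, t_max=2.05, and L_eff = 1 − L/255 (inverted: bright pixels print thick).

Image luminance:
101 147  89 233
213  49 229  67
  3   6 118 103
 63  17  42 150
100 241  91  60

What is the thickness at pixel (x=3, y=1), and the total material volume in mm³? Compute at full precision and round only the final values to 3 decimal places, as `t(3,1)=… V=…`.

t(3,1)=1.033 V=11.506

span = t_max - t_min = 2.05 - 0.67 = 1.380
L(3,1) = 67, L_eff = 1 - 67/255 = 0.737255 (inverted)
t(3,1) = 2.05 - 1.380·0.737255 = 1.033
Σt over all 5·4 pixels = 52878/2125 ≈ 24.8837647
V = pitch²·Σt = 0.68²·52878/2125 = 11.506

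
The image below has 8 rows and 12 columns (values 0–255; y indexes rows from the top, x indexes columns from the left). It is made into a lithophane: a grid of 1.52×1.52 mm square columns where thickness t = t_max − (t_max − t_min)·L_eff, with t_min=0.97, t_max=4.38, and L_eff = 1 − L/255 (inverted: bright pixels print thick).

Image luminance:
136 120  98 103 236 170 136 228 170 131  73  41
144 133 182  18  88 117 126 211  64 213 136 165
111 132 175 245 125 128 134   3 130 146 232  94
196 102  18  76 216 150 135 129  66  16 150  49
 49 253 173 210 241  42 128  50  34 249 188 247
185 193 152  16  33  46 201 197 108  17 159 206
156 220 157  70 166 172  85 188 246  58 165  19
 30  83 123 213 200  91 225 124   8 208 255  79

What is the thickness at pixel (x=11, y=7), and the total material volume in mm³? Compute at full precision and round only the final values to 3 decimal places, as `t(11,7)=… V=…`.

t(11,7)=2.026 V=614.165

span = t_max - t_min = 4.38 - 0.97 = 3.410
L(11,7) = 79, L_eff = 1 - 79/255 = 0.690196 (inverted)
t(11,7) = 4.38 - 3.410·0.690196 = 2.026
Σt over all 8·12 pixels = 90381/340 ≈ 265.8264706
V = pitch²·Σt = 1.52²·90381/340 = 614.165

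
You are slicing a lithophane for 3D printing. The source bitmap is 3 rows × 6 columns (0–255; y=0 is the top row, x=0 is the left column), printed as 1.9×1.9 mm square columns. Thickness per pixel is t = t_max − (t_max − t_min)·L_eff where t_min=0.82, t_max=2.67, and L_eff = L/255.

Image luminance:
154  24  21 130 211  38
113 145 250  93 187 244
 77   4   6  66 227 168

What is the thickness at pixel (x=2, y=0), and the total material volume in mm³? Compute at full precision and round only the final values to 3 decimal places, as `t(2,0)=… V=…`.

t(2,0)=2.518 V=116.978

span = t_max - t_min = 2.67 - 0.82 = 1.850
L(2,0) = 21, L_eff = 21/255 = 0.082353
t(2,0) = 2.67 - 1.850·0.082353 = 2.518
Σt over all 3·6 pixels = 8263/255 ≈ 32.4039216
V = pitch²·Σt = 1.9²·8263/255 = 116.978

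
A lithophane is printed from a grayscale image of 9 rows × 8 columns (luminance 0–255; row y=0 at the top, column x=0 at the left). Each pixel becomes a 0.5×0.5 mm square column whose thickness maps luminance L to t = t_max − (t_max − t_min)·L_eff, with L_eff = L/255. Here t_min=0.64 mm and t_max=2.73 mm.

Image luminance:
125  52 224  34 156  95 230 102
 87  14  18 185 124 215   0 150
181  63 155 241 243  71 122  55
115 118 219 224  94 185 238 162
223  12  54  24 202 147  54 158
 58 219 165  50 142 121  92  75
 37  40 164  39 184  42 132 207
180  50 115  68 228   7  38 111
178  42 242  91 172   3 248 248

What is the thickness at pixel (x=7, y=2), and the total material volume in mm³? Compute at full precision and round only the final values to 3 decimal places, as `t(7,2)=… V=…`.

span = t_max - t_min = 2.73 - 0.64 = 2.090
L(7,2) = 55, L_eff = 55/255 = 0.215686
t(7,2) = 2.73 - 2.090·0.215686 = 2.279
Σt over all 9·8 pixels = 184697/1500 ≈ 123.1313333
V = pitch²·Σt = 0.5²·184697/1500 = 30.783

t(7,2)=2.279 V=30.783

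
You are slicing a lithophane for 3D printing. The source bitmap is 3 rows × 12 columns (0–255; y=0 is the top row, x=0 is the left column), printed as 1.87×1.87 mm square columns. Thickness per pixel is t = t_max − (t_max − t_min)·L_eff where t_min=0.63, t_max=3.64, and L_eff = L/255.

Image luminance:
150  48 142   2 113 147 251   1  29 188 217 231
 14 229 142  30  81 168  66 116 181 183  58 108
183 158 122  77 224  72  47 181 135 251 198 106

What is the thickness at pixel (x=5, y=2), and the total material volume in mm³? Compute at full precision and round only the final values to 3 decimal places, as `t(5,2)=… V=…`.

t(5,2)=2.790 V=266.336

span = t_max - t_min = 3.64 - 0.63 = 3.010
L(5,2) = 72, L_eff = 72/255 = 0.282353
t(5,2) = 3.64 - 3.010·0.282353 = 2.790
Σt over all 3·12 pixels = 1942171/25500 ≈ 76.1635686
V = pitch²·Σt = 1.87²·1942171/25500 = 266.336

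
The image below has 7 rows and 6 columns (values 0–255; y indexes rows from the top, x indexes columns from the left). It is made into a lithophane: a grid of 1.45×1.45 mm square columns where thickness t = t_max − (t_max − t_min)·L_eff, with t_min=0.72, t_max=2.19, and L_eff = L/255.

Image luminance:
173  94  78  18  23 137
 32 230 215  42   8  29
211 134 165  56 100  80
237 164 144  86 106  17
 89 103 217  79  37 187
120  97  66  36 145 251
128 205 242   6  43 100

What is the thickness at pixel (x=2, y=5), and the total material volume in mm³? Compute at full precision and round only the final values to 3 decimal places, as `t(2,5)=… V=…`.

t(2,5)=1.810 V=136.059

span = t_max - t_min = 2.19 - 0.72 = 1.470
L(2,5) = 66, L_eff = 66/255 = 0.258824
t(2,5) = 2.19 - 1.470·0.258824 = 1.810
Σt over all 7·6 pixels = 27503/425 ≈ 64.7129412
V = pitch²·Σt = 1.45²·27503/425 = 136.059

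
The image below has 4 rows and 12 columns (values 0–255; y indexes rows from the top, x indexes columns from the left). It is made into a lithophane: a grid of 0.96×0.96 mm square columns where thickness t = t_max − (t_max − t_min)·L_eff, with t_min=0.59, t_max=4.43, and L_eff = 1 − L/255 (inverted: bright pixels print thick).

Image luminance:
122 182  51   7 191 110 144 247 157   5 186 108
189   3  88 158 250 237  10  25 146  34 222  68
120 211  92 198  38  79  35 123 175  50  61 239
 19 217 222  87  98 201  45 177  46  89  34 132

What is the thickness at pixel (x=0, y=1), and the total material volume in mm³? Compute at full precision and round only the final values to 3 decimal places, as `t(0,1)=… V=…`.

span = t_max - t_min = 4.43 - 0.59 = 3.840
L(0,1) = 189, L_eff = 1 - 189/255 = 0.258824 (inverted)
t(0,1) = 4.43 - 3.840·0.258824 = 3.436
Σt over all 4·12 pixels = 243476/2125 ≈ 114.5769412
V = pitch²·Σt = 0.96²·243476/2125 = 105.594

t(0,1)=3.436 V=105.594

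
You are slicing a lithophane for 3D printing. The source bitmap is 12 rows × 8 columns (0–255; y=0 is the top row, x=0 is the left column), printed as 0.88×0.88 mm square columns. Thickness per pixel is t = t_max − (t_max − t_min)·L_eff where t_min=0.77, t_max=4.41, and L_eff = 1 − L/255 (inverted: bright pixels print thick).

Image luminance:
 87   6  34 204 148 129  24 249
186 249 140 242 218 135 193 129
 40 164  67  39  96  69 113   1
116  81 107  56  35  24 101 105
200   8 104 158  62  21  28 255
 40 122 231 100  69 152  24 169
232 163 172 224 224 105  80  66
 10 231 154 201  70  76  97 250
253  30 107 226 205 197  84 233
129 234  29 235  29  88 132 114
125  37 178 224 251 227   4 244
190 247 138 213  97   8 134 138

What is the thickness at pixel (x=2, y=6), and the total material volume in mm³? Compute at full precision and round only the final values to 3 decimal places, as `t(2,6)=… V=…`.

t(2,6)=3.225 V=195.034

span = t_max - t_min = 4.41 - 0.77 = 3.640
L(2,6) = 172, L_eff = 1 - 172/255 = 0.325490 (inverted)
t(2,6) = 4.41 - 3.640·0.325490 = 3.225
Σt over all 12·8 pixels = 107037/425 ≈ 251.8517647
V = pitch²·Σt = 0.88²·107037/425 = 195.034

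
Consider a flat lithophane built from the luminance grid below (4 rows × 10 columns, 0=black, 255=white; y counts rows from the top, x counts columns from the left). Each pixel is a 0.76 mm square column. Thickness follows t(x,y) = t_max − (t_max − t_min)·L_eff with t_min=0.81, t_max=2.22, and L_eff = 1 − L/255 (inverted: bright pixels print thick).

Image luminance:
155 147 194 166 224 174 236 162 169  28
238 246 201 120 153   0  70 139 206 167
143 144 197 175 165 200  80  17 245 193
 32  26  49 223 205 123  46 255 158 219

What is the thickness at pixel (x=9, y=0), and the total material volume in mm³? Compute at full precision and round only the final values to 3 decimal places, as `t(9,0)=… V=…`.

t(9,0)=0.965 V=38.164

span = t_max - t_min = 2.22 - 0.81 = 1.410
L(9,0) = 28, L_eff = 1 - 28/255 = 0.890196 (inverted)
t(9,0) = 2.22 - 1.410·0.890196 = 0.965
Σt over all 4·10 pixels = 56163/850 ≈ 66.0741176
V = pitch²·Σt = 0.76²·56163/850 = 38.164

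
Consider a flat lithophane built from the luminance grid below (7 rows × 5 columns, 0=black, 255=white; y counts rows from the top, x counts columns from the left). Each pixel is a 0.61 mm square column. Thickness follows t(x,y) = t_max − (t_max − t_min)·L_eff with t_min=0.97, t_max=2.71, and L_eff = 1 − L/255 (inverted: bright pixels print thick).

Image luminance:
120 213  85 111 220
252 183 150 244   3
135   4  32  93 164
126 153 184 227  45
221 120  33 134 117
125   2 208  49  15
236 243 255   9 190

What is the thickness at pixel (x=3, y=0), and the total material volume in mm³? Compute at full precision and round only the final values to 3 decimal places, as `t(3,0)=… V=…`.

t(3,0)=1.727 V=24.569

span = t_max - t_min = 2.71 - 0.97 = 1.740
L(3,0) = 111, L_eff = 1 - 111/255 = 0.564706 (inverted)
t(3,0) = 2.71 - 1.740·0.564706 = 1.727
Σt over all 7·5 pixels = 561233/8500 ≈ 66.0274118
V = pitch²·Σt = 0.61²·561233/8500 = 24.569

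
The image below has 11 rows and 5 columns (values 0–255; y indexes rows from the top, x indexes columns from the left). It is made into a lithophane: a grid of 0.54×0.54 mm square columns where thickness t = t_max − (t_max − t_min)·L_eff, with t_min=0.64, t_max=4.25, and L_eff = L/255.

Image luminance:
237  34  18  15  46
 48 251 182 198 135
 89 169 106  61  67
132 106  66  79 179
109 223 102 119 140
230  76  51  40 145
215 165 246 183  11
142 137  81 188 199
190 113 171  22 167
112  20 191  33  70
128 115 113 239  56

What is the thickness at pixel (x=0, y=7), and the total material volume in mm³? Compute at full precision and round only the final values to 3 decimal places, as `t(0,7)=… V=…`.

t(0,7)=2.240 V=40.255

span = t_max - t_min = 4.25 - 0.64 = 3.610
L(0,7) = 142, L_eff = 142/255 = 0.556863
t(0,7) = 4.25 - 3.610·0.556863 = 2.240
Σt over all 11·5 pixels = 704053/5100 ≈ 138.0496078
V = pitch²·Σt = 0.54²·704053/5100 = 40.255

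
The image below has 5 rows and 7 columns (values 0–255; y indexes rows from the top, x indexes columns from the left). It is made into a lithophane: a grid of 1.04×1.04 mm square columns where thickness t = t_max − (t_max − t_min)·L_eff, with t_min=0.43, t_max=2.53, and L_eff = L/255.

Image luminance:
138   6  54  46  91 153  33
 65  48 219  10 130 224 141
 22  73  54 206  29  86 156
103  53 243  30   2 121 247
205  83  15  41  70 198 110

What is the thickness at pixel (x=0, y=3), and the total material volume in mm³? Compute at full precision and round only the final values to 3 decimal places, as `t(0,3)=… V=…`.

span = t_max - t_min = 2.53 - 0.43 = 2.100
L(0,3) = 103, L_eff = 103/255 = 0.403922
t(0,3) = 2.53 - 2.100·0.403922 = 1.682
Σt over all 5·7 pixels = 20293/340 ≈ 59.6852941
V = pitch²·Σt = 1.04²·20293/340 = 64.556

t(0,3)=1.682 V=64.556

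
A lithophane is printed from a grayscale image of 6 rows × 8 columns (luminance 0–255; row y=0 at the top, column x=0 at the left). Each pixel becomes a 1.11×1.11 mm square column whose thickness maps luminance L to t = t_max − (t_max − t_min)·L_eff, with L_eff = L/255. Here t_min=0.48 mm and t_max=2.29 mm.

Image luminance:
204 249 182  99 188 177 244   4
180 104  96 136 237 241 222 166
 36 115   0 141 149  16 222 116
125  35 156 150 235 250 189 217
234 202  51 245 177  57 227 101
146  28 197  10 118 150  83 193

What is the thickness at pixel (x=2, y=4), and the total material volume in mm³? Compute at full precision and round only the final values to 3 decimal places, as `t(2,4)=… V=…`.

t(2,4)=1.928 V=73.339

span = t_max - t_min = 2.29 - 0.48 = 1.810
L(2,4) = 51, L_eff = 51/255 = 0.200000
t(2,4) = 2.29 - 1.810·0.200000 = 1.928
Σt over all 6·8 pixels = 75893/1275 ≈ 59.5239216
V = pitch²·Σt = 1.11²·75893/1275 = 73.339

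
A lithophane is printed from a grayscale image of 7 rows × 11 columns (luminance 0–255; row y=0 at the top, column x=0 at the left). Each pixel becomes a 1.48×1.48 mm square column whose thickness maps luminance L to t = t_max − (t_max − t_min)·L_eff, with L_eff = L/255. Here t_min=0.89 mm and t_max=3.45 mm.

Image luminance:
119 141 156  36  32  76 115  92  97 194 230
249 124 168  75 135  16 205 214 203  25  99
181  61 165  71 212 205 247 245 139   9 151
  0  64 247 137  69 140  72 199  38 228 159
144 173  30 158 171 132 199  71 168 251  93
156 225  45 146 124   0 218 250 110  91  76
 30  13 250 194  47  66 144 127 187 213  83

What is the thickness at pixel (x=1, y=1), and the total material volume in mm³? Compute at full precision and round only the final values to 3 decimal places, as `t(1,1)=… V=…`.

t(1,1)=2.205 V=357.033

span = t_max - t_min = 3.45 - 0.89 = 2.560
L(1,1) = 124, L_eff = 124/255 = 0.486275
t(1,1) = 3.45 - 2.560·0.486275 = 2.205
Σt over all 7·11 pixels = 166259/1020 ≈ 162.9990196
V = pitch²·Σt = 1.48²·166259/1020 = 357.033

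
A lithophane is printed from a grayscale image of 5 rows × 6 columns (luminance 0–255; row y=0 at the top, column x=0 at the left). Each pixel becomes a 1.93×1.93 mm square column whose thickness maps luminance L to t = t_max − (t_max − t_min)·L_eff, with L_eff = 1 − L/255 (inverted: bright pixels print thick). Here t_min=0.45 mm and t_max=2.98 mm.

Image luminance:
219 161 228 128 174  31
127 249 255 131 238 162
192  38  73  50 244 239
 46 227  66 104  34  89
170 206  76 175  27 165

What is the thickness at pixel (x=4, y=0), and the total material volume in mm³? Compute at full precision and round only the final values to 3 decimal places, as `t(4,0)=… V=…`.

span = t_max - t_min = 2.98 - 0.45 = 2.530
L(4,0) = 174, L_eff = 1 - 174/255 = 0.317647 (inverted)
t(4,0) = 2.98 - 2.530·0.317647 = 2.176
Σt over all 5·6 pixels = 719111/12750 ≈ 56.4008627
V = pitch²·Σt = 1.93²·719111/12750 = 210.088

t(4,0)=2.176 V=210.088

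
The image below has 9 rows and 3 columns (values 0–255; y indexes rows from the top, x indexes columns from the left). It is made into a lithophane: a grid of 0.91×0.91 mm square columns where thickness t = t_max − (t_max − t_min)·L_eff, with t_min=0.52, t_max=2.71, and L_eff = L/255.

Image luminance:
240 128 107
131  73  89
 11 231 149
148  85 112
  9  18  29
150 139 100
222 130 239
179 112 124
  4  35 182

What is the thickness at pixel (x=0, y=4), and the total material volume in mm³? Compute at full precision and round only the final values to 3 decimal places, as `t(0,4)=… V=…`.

span = t_max - t_min = 2.71 - 0.52 = 2.190
L(0,4) = 9, L_eff = 9/255 = 0.035294
t(0,4) = 2.71 - 2.190·0.035294 = 2.633
Σt over all 9·3 pixels = 390097/8500 ≈ 45.8937647
V = pitch²·Σt = 0.91²·390097/8500 = 38.005

t(0,4)=2.633 V=38.005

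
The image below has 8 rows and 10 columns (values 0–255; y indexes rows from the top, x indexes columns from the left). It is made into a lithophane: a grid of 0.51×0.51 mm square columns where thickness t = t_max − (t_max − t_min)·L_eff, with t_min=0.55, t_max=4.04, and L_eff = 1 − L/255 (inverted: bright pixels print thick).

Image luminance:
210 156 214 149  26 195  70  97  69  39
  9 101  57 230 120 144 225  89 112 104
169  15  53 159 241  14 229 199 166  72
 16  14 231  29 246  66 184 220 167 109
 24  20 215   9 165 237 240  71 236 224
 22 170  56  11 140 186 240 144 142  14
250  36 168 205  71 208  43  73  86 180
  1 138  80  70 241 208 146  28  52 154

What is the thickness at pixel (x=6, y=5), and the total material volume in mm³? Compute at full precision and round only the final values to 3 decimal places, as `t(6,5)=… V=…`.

t(6,5)=3.835 V=47.110

span = t_max - t_min = 4.04 - 0.55 = 3.490
L(6,5) = 240, L_eff = 1 - 240/255 = 0.058824 (inverted)
t(6,5) = 4.04 - 3.490·0.058824 = 3.835
Σt over all 8·10 pixels = 4618631/25500 ≈ 181.1227843
V = pitch²·Σt = 0.51²·4618631/25500 = 47.110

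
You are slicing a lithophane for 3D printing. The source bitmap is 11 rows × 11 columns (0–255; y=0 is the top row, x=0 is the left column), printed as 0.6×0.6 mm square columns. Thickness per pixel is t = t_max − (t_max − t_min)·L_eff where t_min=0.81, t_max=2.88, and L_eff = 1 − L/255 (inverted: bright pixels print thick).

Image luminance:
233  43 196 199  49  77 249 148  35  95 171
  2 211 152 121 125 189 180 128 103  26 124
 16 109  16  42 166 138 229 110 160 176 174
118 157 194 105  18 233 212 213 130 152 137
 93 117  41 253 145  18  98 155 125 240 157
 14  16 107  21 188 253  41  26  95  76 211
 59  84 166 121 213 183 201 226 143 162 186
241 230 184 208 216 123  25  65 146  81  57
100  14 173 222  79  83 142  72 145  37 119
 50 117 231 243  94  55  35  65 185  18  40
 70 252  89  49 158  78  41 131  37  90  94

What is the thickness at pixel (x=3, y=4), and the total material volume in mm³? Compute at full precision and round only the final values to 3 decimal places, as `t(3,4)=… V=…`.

t(3,4)=2.864 V=79.350

span = t_max - t_min = 2.88 - 0.81 = 2.070
L(3,4) = 253, L_eff = 1 - 253/255 = 0.007843 (inverted)
t(3,4) = 2.88 - 2.070·0.007843 = 2.864
Σt over all 11·11 pixels = 220.416
V = pitch²·Σt = 0.6²·220.416 = 79.350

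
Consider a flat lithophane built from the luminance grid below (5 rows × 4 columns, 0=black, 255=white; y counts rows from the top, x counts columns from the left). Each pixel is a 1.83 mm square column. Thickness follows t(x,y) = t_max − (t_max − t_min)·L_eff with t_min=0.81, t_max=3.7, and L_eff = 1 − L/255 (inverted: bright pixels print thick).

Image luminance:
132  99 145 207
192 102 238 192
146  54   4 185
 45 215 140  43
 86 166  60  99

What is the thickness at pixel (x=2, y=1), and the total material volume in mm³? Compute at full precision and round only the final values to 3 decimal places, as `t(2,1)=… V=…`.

span = t_max - t_min = 3.7 - 0.81 = 2.890
L(2,1) = 238, L_eff = 1 - 238/255 = 0.066667 (inverted)
t(2,1) = 3.7 - 2.890·0.066667 = 3.507
Σt over all 5·4 pixels = 45.1
V = pitch²·Σt = 1.83²·45.1 = 151.035

t(2,1)=3.507 V=151.035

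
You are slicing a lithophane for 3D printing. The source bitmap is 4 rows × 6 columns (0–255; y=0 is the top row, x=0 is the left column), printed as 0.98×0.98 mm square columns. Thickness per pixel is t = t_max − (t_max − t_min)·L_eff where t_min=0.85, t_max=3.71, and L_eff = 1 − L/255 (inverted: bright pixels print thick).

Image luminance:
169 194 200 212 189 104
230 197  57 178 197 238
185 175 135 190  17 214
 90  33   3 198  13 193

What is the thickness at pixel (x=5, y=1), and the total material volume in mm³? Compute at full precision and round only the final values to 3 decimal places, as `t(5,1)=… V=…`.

span = t_max - t_min = 3.71 - 0.85 = 2.860
L(5,1) = 238, L_eff = 1 - 238/255 = 0.066667 (inverted)
t(5,1) = 3.71 - 2.860·0.066667 = 3.519
Σt over all 4·6 pixels = 776473/12750 ≈ 60.8998431
V = pitch²·Σt = 0.98²·776473/12750 = 58.488

t(5,1)=3.519 V=58.488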